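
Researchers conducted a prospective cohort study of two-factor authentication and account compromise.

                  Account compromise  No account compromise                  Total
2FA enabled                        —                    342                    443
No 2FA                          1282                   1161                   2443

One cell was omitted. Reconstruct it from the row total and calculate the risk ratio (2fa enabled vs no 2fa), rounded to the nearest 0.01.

The missing cell is in the exposed row: 443 − 342 = 101.
So a = 101, b = 342, c = 1282, d = 1161.
RR = [a/(a+b)] / [c/(c+d)] = (101/443) / (1282/2443) = 0.22799/0.52476 = 0.43446

0.43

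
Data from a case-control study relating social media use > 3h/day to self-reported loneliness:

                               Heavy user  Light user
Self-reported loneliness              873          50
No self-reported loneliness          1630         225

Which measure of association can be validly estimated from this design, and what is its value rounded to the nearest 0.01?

Reading the table with exposure as columns: a = 873 (Heavy user, case), b = 1630 (Heavy user, non-case), c = 50 (Light user, case), d = 225.
This is a case-control study: participants were sampled on outcome status, so risks in the source population cannot be estimated directly — relative risk is not valid here. The odds ratio is the appropriate measure.
OR = (a·d)/(b·c) = (873 × 225) / (1630 × 50) = 196425 / 81500 = 2.41012

2.41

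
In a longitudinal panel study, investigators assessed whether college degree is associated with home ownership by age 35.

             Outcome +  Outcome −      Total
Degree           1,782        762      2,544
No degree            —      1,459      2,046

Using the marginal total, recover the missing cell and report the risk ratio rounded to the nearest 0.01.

2.44

The missing cell is in the unexposed row: 2046 − 1459 = 587.
So a = 1782, b = 762, c = 587, d = 1459.
RR = [a/(a+b)] / [c/(c+d)] = (1782/2544) / (587/2046) = 0.70047/0.28690 = 2.44151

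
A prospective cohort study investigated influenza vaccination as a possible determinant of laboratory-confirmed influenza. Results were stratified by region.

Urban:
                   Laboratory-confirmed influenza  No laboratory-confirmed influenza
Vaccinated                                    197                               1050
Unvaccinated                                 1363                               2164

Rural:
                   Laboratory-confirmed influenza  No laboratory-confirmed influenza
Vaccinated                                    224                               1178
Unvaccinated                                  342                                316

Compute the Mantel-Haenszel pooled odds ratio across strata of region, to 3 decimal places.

0.250

OR_MH = Σ(aᵢdᵢ/nᵢ) / Σ(bᵢcᵢ/nᵢ), where nᵢ is the stratum total.
Stratum 1 (Urban): n = 4774; a·d/n = 197·2164/4774 = 89.2979; b·c/n = 1050·1363/4774 = 299.7801
Stratum 2 (Rural): n = 2060; a·d/n = 224·316/2060 = 34.3612; b·c/n = 1178·342/2060 = 195.5709
OR_MH = (89.2979 + 34.3612) / (299.7801 + 195.5709) = 123.6590 / 495.3509 = 0.24964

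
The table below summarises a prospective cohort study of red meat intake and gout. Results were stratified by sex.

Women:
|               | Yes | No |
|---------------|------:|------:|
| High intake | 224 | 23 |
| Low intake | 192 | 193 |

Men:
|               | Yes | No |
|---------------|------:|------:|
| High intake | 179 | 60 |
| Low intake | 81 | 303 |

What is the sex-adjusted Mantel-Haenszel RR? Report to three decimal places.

2.326

RR_MH = Σ(aᵢ·n₀ᵢ/nᵢ) / Σ(cᵢ·n₁ᵢ/nᵢ), with n₁ᵢ = aᵢ+bᵢ (exposed), n₀ᵢ = cᵢ+dᵢ (unexposed), nᵢ = n₁ᵢ+n₀ᵢ.
Stratum 1 (Women): n₁ = 247, n₀ = 385, n = 632; a·n₀/n = 224·385/632 = 136.4557; c·n₁/n = 192·247/632 = 75.0380
Stratum 2 (Men): n₁ = 239, n₀ = 384, n = 623; a·n₀/n = 179·384/623 = 110.3307; c·n₁/n = 81·239/623 = 31.0738
RR_MH = (136.4557 + 110.3307) / (75.0380 + 31.0738) = 246.7864 / 106.1118 = 2.32572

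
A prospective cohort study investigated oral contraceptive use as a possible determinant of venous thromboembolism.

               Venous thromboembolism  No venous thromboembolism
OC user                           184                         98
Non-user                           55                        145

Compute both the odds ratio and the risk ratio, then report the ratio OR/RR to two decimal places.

Cells: a = 184, b = 98, c = 55, d = 145.
OR = (184·145)/(98·55) = 26680/5390 = 4.94991
Risk in exposed = 184/282 = 0.65248; risk in unexposed = 55/200 = 0.27500; RR = 2.37266
OR/RR = 4.94991 / 2.37266 = 2.08622
The outcome is not rare, so the OR lies further from 1 than the RR.

2.09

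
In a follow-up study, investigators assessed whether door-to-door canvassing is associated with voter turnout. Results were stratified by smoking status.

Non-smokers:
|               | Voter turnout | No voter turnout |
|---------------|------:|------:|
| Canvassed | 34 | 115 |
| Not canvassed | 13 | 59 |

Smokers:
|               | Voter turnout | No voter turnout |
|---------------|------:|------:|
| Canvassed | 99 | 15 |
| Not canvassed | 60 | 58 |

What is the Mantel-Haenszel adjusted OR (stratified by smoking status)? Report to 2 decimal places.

3.18

OR_MH = Σ(aᵢdᵢ/nᵢ) / Σ(bᵢcᵢ/nᵢ), where nᵢ is the stratum total.
Stratum 1 (Non-smokers): n = 221; a·d/n = 34·59/221 = 9.0769; b·c/n = 115·13/221 = 6.7647
Stratum 2 (Smokers): n = 232; a·d/n = 99·58/232 = 24.7500; b·c/n = 15·60/232 = 3.8793
OR_MH = (9.0769 + 24.7500) / (6.7647 + 3.8793) = 33.8269 / 10.6440 = 3.17802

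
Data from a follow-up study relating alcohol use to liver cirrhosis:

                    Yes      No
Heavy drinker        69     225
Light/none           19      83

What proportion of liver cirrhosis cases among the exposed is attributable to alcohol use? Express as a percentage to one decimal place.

Cells: a = 69, b = 225, c = 19, d = 83.
Risk in exposed = 69/294 = 0.23469; risk in unexposed = 19/102 = 0.18627.
RR = 0.23469/0.18627 = 1.25994
AR% = (RR − 1)/RR × 100 = (1.25994 − 1)/1.25994 × 100 = 20.6309%

20.6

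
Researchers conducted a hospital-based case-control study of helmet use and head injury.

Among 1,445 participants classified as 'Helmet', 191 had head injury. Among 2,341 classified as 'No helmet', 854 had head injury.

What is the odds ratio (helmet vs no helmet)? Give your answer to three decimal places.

From the description: a = 191, b = 1254, c = 854, d = 1487.
OR = (a·d)/(b·c) = (191 × 1487) / (1254 × 854) = 284017 / 1070916 = 0.26521
Exposure is associated with lower odds of head injury (OR = 0.27 < 1).

0.265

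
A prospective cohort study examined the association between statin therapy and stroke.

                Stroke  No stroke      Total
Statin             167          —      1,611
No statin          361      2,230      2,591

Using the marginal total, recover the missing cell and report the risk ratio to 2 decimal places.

The missing cell is in the exposed row: 1611 − 167 = 1444.
So a = 167, b = 1444, c = 361, d = 2230.
RR = [a/(a+b)] / [c/(c+d)] = (167/1611) / (361/2591) = 0.10366/0.13933 = 0.74401

0.74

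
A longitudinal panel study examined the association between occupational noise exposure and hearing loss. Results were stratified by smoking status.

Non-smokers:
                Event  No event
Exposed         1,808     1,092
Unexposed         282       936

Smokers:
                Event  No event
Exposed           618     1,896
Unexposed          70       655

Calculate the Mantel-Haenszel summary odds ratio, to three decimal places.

4.630

OR_MH = Σ(aᵢdᵢ/nᵢ) / Σ(bᵢcᵢ/nᵢ), where nᵢ is the stratum total.
Stratum 1 (Non-smokers): n = 4118; a·d/n = 1808·936/4118 = 410.9490; b·c/n = 1092·282/4118 = 74.7800
Stratum 2 (Smokers): n = 3239; a·d/n = 618·655/3239 = 124.9738; b·c/n = 1896·70/3239 = 40.9756
OR_MH = (410.9490 + 124.9738) / (74.7800 + 40.9756) = 535.9228 / 115.7556 = 4.62978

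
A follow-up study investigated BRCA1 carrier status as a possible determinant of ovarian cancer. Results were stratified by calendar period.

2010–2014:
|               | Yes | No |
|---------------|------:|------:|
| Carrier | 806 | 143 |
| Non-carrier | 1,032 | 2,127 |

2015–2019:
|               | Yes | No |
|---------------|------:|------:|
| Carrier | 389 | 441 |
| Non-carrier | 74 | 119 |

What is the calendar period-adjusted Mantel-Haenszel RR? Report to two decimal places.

RR_MH = Σ(aᵢ·n₀ᵢ/nᵢ) / Σ(cᵢ·n₁ᵢ/nᵢ), with n₁ᵢ = aᵢ+bᵢ (exposed), n₀ᵢ = cᵢ+dᵢ (unexposed), nᵢ = n₁ᵢ+n₀ᵢ.
Stratum 1 (2010–2014): n₁ = 949, n₀ = 3159, n = 4108; a·n₀/n = 806·3159/4108 = 619.8038; c·n₁/n = 1032·949/4108 = 238.4051
Stratum 2 (2015–2019): n₁ = 830, n₀ = 193, n = 1023; a·n₀/n = 389·193/1023 = 73.3891; c·n₁/n = 74·830/1023 = 60.0391
RR_MH = (619.8038 + 73.3891) / (238.4051 + 60.0391) = 693.1928 / 298.4442 = 2.32269

2.32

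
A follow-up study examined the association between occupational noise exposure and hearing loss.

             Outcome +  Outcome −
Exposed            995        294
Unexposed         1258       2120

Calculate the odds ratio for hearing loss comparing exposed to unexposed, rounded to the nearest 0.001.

5.703

Cells: a = 995, b = 294, c = 1258, d = 2120.
OR = (a·d)/(b·c) = (995 × 2120) / (294 × 1258) = 2109400 / 369852 = 5.70336
The odds of hearing loss are about 5.70 times as high in the exposed group.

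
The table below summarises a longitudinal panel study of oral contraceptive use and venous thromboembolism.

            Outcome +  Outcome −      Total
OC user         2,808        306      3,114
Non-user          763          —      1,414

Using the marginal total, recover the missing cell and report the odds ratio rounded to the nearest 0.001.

The missing cell is in the unexposed row: 1414 − 763 = 651.
So a = 2808, b = 306, c = 763, d = 651.
OR = (a·d)/(b·c) = (2808 × 651) / (306 × 763) = 1828008 / 233478 = 7.82947

7.829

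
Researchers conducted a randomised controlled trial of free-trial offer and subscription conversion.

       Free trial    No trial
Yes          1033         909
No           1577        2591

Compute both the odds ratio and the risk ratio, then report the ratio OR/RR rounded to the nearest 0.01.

Reading the table with exposure as columns: a = 1033 (Free trial, case), b = 1577 (Free trial, non-case), c = 909 (No trial, case), d = 2591.
OR = (1033·2591)/(1577·909) = 2676503/1433493 = 1.86712
Risk in exposed = 1033/2610 = 0.39579; risk in unexposed = 909/3500 = 0.25971; RR = 1.52393
OR/RR = 1.86712 / 1.52393 = 1.22520
The outcome is not rare, so the OR lies further from 1 than the RR.

1.23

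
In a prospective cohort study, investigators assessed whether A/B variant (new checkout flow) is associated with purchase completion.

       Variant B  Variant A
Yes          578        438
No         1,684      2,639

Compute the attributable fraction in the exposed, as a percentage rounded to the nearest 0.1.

44.3

Reading the table with exposure as columns: a = 578 (Variant B, case), b = 1684 (Variant B, non-case), c = 438 (Variant A, case), d = 2639.
Risk in exposed = 578/2262 = 0.25553; risk in unexposed = 438/3077 = 0.14235.
RR = 0.25553/0.14235 = 1.79510
AR% = (RR − 1)/RR × 100 = (1.79510 − 1)/1.79510 × 100 = 44.2928%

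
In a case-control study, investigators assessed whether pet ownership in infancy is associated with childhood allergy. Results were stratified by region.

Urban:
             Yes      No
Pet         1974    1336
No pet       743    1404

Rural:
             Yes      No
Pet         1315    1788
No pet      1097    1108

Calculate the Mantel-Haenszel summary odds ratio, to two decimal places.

1.42

OR_MH = Σ(aᵢdᵢ/nᵢ) / Σ(bᵢcᵢ/nᵢ), where nᵢ is the stratum total.
Stratum 1 (Urban): n = 5457; a·d/n = 1974·1404/5457 = 507.8791; b·c/n = 1336·743/5457 = 181.9036
Stratum 2 (Rural): n = 5308; a·d/n = 1315·1108/5308 = 274.4951; b·c/n = 1788·1097/5308 = 369.5245
OR_MH = (507.8791 + 274.4951) / (181.9036 + 369.5245) = 782.3742 / 551.4281 = 1.41881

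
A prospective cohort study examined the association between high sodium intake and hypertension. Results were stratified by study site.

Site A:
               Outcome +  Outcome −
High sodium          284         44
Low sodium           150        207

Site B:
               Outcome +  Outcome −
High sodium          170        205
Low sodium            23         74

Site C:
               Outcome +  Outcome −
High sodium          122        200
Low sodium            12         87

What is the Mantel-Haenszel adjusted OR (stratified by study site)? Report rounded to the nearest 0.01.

OR_MH = Σ(aᵢdᵢ/nᵢ) / Σ(bᵢcᵢ/nᵢ), where nᵢ is the stratum total.
Stratum 1 (Site A): n = 685; a·d/n = 284·207/685 = 85.8219; b·c/n = 44·150/685 = 9.6350
Stratum 2 (Site B): n = 472; a·d/n = 170·74/472 = 26.6525; b·c/n = 205·23/472 = 9.9894
Stratum 3 (Site C): n = 421; a·d/n = 122·87/421 = 25.2114; b·c/n = 200·12/421 = 5.7007
OR_MH = (85.8219 + 26.6525 + 25.2114) / (9.6350 + 9.9894 + 5.7007) = 137.6858 / 25.3252 = 5.43672

5.44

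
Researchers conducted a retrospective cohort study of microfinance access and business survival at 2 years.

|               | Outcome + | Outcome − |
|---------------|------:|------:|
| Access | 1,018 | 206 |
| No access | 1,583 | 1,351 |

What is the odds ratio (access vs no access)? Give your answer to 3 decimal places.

4.217

Cells: a = 1018, b = 206, c = 1583, d = 1351.
OR = (a·d)/(b·c) = (1018 × 1351) / (206 × 1583) = 1375318 / 326098 = 4.21750
The odds of business survival at 2 years are about 4.22 times as high in the access group.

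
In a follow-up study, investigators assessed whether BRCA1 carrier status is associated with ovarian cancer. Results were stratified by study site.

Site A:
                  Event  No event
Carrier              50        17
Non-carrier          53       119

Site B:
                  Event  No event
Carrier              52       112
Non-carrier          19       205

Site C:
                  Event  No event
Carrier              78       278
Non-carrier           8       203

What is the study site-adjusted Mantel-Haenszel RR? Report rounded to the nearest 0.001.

3.405

RR_MH = Σ(aᵢ·n₀ᵢ/nᵢ) / Σ(cᵢ·n₁ᵢ/nᵢ), with n₁ᵢ = aᵢ+bᵢ (exposed), n₀ᵢ = cᵢ+dᵢ (unexposed), nᵢ = n₁ᵢ+n₀ᵢ.
Stratum 1 (Site A): n₁ = 67, n₀ = 172, n = 239; a·n₀/n = 50·172/239 = 35.9833; c·n₁/n = 53·67/239 = 14.8577
Stratum 2 (Site B): n₁ = 164, n₀ = 224, n = 388; a·n₀/n = 52·224/388 = 30.0206; c·n₁/n = 19·164/388 = 8.0309
Stratum 3 (Site C): n₁ = 356, n₀ = 211, n = 567; a·n₀/n = 78·211/567 = 29.0265; c·n₁/n = 8·356/567 = 5.0229
RR_MH = (35.9833 + 30.0206 + 29.0265) / (14.8577 + 8.0309 + 5.0229) = 95.0303 / 27.9116 = 3.40469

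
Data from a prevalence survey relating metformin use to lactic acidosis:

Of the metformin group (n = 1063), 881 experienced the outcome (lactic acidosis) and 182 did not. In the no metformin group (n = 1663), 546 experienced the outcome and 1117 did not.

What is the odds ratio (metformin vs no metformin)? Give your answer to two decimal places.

From the description: a = 881, b = 182, c = 546, d = 1117.
OR = (a·d)/(b·c) = (881 × 1117) / (182 × 546) = 984077 / 99372 = 9.90296
The odds of lactic acidosis are about 9.90 times as high in the metformin group.

9.90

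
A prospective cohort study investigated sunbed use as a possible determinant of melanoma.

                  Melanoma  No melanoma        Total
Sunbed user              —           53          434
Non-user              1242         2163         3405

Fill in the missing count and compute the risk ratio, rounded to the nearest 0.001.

The missing cell is in the exposed row: 434 − 53 = 381.
So a = 381, b = 53, c = 1242, d = 2163.
RR = [a/(a+b)] / [c/(c+d)] = (381/434) / (1242/3405) = 0.87788/0.36476 = 2.40675

2.407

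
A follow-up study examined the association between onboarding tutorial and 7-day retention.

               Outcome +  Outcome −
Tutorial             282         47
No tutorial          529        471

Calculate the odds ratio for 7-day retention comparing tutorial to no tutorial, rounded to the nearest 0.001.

Cells: a = 282, b = 47, c = 529, d = 471.
OR = (a·d)/(b·c) = (282 × 471) / (47 × 529) = 132822 / 24863 = 5.34216
The odds of 7-day retention are about 5.34 times as high in the tutorial group.

5.342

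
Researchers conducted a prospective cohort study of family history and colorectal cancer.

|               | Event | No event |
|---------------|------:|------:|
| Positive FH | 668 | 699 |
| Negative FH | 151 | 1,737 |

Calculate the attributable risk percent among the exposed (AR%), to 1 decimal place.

Cells: a = 668, b = 699, c = 151, d = 1737.
Risk in exposed = 668/1367 = 0.48866; risk in unexposed = 151/1888 = 0.07998.
RR = 0.48866/0.07998 = 6.10988
AR% = (RR − 1)/RR × 100 = (6.10988 − 1)/6.10988 × 100 = 83.6331%

83.6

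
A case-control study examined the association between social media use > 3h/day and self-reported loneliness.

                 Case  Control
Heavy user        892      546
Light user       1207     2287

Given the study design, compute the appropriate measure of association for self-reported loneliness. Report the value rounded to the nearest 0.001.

Cells: a = 892, b = 546, c = 1207, d = 2287.
This is a case-control study: participants were sampled on outcome status, so risks in the source population cannot be estimated directly — relative risk is not valid here. The odds ratio is the appropriate measure.
OR = (a·d)/(b·c) = (892 × 2287) / (546 × 1207) = 2040004 / 659022 = 3.09550

3.096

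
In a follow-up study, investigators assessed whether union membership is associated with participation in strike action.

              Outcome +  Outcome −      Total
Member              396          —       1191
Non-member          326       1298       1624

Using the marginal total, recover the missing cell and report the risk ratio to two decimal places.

1.66

The missing cell is in the exposed row: 1191 − 396 = 795.
So a = 396, b = 795, c = 326, d = 1298.
RR = [a/(a+b)] / [c/(c+d)] = (396/1191) / (326/1624) = 0.33249/0.20074 = 1.65635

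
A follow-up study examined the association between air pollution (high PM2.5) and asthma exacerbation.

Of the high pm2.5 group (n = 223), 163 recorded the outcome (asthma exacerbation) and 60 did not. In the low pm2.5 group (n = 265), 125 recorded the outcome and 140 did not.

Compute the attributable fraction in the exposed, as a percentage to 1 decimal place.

35.5

From the description: a = 163, b = 60, c = 125, d = 140.
Risk in exposed = 163/223 = 0.73094; risk in unexposed = 125/265 = 0.47170.
RR = 0.73094/0.47170 = 1.54960
AR% = (RR − 1)/RR × 100 = (1.54960 − 1)/1.54960 × 100 = 35.4671%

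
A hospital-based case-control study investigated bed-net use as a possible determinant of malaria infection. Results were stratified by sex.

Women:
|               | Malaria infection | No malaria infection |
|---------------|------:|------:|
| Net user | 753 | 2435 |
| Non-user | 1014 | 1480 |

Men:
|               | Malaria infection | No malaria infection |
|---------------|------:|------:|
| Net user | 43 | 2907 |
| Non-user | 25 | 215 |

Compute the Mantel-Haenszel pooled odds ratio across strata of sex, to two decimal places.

OR_MH = Σ(aᵢdᵢ/nᵢ) / Σ(bᵢcᵢ/nᵢ), where nᵢ is the stratum total.
Stratum 1 (Women): n = 5682; a·d/n = 753·1480/5682 = 196.1352; b·c/n = 2435·1014/5682 = 434.5459
Stratum 2 (Men): n = 3190; a·d/n = 43·215/3190 = 2.8981; b·c/n = 2907·25/3190 = 22.7821
OR_MH = (196.1352 + 2.8981) / (434.5459 + 22.7821) = 199.0333 / 457.3281 = 0.43521

0.44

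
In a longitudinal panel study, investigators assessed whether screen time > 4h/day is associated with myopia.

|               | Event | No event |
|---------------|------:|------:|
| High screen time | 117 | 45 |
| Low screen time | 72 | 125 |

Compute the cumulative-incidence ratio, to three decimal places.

1.976

Cells: a = 117, b = 45, c = 72, d = 125.
Risk in exposed = 117/162 = 0.72222; risk in unexposed = 72/197 = 0.36548.
RR = 0.72222 / 0.36548 = 1.97608
The risk among the exposed is 1.98 times that among the unexposed.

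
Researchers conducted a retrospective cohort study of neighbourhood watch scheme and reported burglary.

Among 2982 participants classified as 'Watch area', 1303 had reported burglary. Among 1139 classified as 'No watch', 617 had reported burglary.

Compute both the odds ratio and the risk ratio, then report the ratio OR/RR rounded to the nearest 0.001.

0.814

From the description: a = 1303, b = 1679, c = 617, d = 522.
OR = (1303·522)/(1679·617) = 680166/1035943 = 0.65657
Risk in exposed = 1303/2982 = 0.43696; risk in unexposed = 617/1139 = 0.54170; RR = 0.80663
OR/RR = 0.65657 / 0.80663 = 0.81396
The outcome is not rare, so the OR lies further from 1 than the RR.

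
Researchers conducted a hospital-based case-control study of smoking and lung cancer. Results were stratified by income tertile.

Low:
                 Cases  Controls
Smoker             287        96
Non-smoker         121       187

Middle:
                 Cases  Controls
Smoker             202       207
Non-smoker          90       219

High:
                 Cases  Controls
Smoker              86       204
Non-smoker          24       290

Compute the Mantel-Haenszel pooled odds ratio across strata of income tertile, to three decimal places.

3.550

OR_MH = Σ(aᵢdᵢ/nᵢ) / Σ(bᵢcᵢ/nᵢ), where nᵢ is the stratum total.
Stratum 1 (Low): n = 691; a·d/n = 287·187/691 = 77.6686; b·c/n = 96·121/691 = 16.8104
Stratum 2 (Middle): n = 718; a·d/n = 202·219/718 = 61.6128; b·c/n = 207·90/718 = 25.9471
Stratum 3 (High): n = 604; a·d/n = 86·290/604 = 41.2914; b·c/n = 204·24/604 = 8.1060
OR_MH = (77.6686 + 61.6128 + 41.2914) / (16.8104 + 25.9471 + 8.1060) = 180.5728 / 50.8635 = 3.55015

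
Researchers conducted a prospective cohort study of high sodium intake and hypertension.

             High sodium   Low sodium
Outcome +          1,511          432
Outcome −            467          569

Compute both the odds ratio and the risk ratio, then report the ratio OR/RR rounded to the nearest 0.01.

2.41

Reading the table with exposure as columns: a = 1511 (High sodium, case), b = 467 (High sodium, non-case), c = 432 (Low sodium, case), d = 569.
OR = (1511·569)/(467·432) = 859759/201744 = 4.26163
Risk in exposed = 1511/1978 = 0.76390; risk in unexposed = 432/1001 = 0.43157; RR = 1.77006
OR/RR = 4.26163 / 1.77006 = 2.40762
The outcome is not rare, so the OR lies further from 1 than the RR.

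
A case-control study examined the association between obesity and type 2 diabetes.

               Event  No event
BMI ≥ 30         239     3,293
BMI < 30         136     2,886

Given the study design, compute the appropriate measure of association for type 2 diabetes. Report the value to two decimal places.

Cells: a = 239, b = 3293, c = 136, d = 2886.
This is a case-control study: participants were sampled on outcome status, so risks in the source population cannot be estimated directly — relative risk is not valid here. The odds ratio is the appropriate measure.
OR = (a·d)/(b·c) = (239 × 2886) / (3293 × 136) = 689754 / 447848 = 1.54015

1.54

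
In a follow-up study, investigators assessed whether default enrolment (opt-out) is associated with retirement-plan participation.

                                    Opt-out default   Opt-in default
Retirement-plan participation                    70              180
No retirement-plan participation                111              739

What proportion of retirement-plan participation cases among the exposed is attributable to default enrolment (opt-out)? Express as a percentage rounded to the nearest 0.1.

49.4

Reading the table with exposure as columns: a = 70 (Opt-out default, case), b = 111 (Opt-out default, non-case), c = 180 (Opt-in default, case), d = 739.
Risk in exposed = 70/181 = 0.38674; risk in unexposed = 180/919 = 0.19587.
RR = 0.38674/0.19587 = 1.97452
AR% = (RR − 1)/RR × 100 = (1.97452 − 1)/1.97452 × 100 = 49.3549%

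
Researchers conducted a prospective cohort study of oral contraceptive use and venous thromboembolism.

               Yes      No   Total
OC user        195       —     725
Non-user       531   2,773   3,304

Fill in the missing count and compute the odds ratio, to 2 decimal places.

The missing cell is in the exposed row: 725 − 195 = 530.
So a = 195, b = 530, c = 531, d = 2773.
OR = (a·d)/(b·c) = (195 × 2773) / (530 × 531) = 540735 / 281430 = 1.92138

1.92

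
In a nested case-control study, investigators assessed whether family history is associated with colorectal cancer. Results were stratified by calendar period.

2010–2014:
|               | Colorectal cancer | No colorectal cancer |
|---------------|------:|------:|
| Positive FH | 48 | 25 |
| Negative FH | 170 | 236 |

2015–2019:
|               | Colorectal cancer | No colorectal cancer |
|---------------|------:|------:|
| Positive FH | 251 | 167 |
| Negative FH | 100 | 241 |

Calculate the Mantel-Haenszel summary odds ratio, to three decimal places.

3.347

OR_MH = Σ(aᵢdᵢ/nᵢ) / Σ(bᵢcᵢ/nᵢ), where nᵢ is the stratum total.
Stratum 1 (2010–2014): n = 479; a·d/n = 48·236/479 = 23.6493; b·c/n = 25·170/479 = 8.8727
Stratum 2 (2015–2019): n = 759; a·d/n = 251·241/759 = 79.6983; b·c/n = 167·100/759 = 22.0026
OR_MH = (23.6493 + 79.6983) / (8.8727 + 22.0026) = 103.3476 / 30.8753 = 3.34726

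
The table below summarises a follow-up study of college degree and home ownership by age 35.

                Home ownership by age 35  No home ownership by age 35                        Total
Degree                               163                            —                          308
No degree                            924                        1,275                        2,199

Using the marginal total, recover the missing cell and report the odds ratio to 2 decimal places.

1.55

The missing cell is in the exposed row: 308 − 163 = 145.
So a = 163, b = 145, c = 924, d = 1275.
OR = (a·d)/(b·c) = (163 × 1275) / (145 × 924) = 207825 / 133980 = 1.55116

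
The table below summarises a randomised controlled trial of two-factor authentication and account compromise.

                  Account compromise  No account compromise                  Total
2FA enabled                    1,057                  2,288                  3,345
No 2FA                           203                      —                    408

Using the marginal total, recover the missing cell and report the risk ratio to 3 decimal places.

0.635

The missing cell is in the unexposed row: 408 − 203 = 205.
So a = 1057, b = 2288, c = 203, d = 205.
RR = [a/(a+b)] / [c/(c+d)] = (1057/3345) / (203/408) = 0.31599/0.49755 = 0.63510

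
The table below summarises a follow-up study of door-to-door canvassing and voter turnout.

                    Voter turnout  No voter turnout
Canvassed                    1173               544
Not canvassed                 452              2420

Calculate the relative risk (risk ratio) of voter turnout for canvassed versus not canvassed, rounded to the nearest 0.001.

4.341

Cells: a = 1173, b = 544, c = 452, d = 2420.
Risk in exposed = 1173/1717 = 0.68317; risk in unexposed = 452/2872 = 0.15738.
RR = 0.68317 / 0.15738 = 4.34084
The risk among the exposed is 4.34 times that among the unexposed.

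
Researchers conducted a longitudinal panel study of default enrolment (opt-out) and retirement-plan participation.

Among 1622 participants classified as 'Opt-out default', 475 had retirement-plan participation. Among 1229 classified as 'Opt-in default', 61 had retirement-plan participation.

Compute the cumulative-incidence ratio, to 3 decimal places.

From the description: a = 475, b = 1147, c = 61, d = 1168.
Risk in exposed = 475/1622 = 0.29285; risk in unexposed = 61/1229 = 0.04963.
RR = 0.29285 / 0.04963 = 5.90017
The risk among the exposed is 5.90 times that among the unexposed.

5.900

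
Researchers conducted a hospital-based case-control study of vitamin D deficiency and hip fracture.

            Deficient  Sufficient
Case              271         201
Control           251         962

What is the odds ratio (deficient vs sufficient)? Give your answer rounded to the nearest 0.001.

5.167

Reading the table with exposure as columns: a = 271 (Deficient, case), b = 251 (Deficient, non-case), c = 201 (Sufficient, case), d = 962.
OR = (a·d)/(b·c) = (271 × 962) / (251 × 201) = 260702 / 50451 = 5.16743
The odds of hip fracture are about 5.17 times as high in the deficient group.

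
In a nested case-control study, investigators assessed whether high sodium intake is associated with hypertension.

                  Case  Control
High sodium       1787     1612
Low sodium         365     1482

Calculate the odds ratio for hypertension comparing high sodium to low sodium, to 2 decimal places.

4.50

Cells: a = 1787, b = 1612, c = 365, d = 1482.
OR = (a·d)/(b·c) = (1787 × 1482) / (1612 × 365) = 2648334 / 588380 = 4.50106
The odds of hypertension are about 4.50 times as high in the high sodium group.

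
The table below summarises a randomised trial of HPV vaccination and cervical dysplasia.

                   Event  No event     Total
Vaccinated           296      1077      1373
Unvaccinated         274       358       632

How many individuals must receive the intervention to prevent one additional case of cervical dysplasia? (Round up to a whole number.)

5

Risk in treated group = 296/1373 = 0.21559; risk in control = 274/632 = 0.43354.
Absolute risk reduction = 0.43354 − 0.21559 = 0.21796
NNT = 1 / ARR = 1 / 0.21796 = 4.588 → round up → 5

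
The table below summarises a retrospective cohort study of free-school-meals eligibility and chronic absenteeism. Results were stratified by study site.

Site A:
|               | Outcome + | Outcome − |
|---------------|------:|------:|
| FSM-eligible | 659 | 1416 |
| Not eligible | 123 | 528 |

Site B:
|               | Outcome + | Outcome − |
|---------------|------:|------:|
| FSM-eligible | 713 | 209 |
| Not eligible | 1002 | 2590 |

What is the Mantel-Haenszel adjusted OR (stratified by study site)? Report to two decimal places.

OR_MH = Σ(aᵢdᵢ/nᵢ) / Σ(bᵢcᵢ/nᵢ), where nᵢ is the stratum total.
Stratum 1 (Site A): n = 2726; a·d/n = 659·528/2726 = 127.6420; b·c/n = 1416·123/2726 = 63.8914
Stratum 2 (Site B): n = 4514; a·d/n = 713·2590/4514 = 409.0984; b·c/n = 209·1002/4514 = 46.3930
OR_MH = (127.6420 + 409.0984) / (63.8914 + 46.3930) = 536.7403 / 110.2844 = 4.86687

4.87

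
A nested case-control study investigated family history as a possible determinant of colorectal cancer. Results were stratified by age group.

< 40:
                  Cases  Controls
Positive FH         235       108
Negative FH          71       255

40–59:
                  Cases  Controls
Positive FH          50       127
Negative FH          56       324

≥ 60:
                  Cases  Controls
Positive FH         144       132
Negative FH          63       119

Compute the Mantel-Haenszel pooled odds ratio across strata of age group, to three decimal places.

OR_MH = Σ(aᵢdᵢ/nᵢ) / Σ(bᵢcᵢ/nᵢ), where nᵢ is the stratum total.
Stratum 1 (< 40): n = 669; a·d/n = 235·255/669 = 89.5740; b·c/n = 108·71/669 = 11.4619
Stratum 2 (40–59): n = 557; a·d/n = 50·324/557 = 29.0844; b·c/n = 127·56/557 = 12.7684
Stratum 3 (≥ 60): n = 458; a·d/n = 144·119/458 = 37.4148; b·c/n = 132·63/458 = 18.1572
OR_MH = (89.5740 + 29.0844 + 37.4148) / (11.4619 + 12.7684 + 18.1572) = 156.0732 / 42.3875 = 3.68206

3.682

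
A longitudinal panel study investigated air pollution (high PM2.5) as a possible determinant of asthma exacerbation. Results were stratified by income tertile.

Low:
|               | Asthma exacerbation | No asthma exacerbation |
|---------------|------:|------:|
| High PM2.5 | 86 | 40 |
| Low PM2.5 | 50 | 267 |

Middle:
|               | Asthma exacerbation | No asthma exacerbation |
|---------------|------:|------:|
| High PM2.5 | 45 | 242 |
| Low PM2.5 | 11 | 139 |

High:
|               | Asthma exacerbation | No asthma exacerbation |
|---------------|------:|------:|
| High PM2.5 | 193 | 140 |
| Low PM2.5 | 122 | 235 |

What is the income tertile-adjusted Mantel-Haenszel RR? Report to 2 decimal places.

RR_MH = Σ(aᵢ·n₀ᵢ/nᵢ) / Σ(cᵢ·n₁ᵢ/nᵢ), with n₁ᵢ = aᵢ+bᵢ (exposed), n₀ᵢ = cᵢ+dᵢ (unexposed), nᵢ = n₁ᵢ+n₀ᵢ.
Stratum 1 (Low): n₁ = 126, n₀ = 317, n = 443; a·n₀/n = 86·317/443 = 61.5395; c·n₁/n = 50·126/443 = 14.2212
Stratum 2 (Middle): n₁ = 287, n₀ = 150, n = 437; a·n₀/n = 45·150/437 = 15.4462; c·n₁/n = 11·287/437 = 7.2243
Stratum 3 (High): n₁ = 333, n₀ = 357, n = 690; a·n₀/n = 193·357/690 = 99.8565; c·n₁/n = 122·333/690 = 58.8783
RR_MH = (61.5395 + 15.4462 + 99.8565) / (14.2212 + 7.2243 + 58.8783) = 176.8422 / 80.3237 = 2.20162

2.20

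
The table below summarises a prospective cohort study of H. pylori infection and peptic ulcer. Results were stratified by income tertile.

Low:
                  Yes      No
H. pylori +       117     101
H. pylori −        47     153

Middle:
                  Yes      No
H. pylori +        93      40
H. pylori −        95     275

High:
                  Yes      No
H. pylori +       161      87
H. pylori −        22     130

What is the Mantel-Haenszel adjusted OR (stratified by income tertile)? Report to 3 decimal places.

6.161

OR_MH = Σ(aᵢdᵢ/nᵢ) / Σ(bᵢcᵢ/nᵢ), where nᵢ is the stratum total.
Stratum 1 (Low): n = 418; a·d/n = 117·153/418 = 42.8254; b·c/n = 101·47/418 = 11.3565
Stratum 2 (Middle): n = 503; a·d/n = 93·275/503 = 50.8449; b·c/n = 40·95/503 = 7.5547
Stratum 3 (High): n = 400; a·d/n = 161·130/400 = 52.3250; b·c/n = 87·22/400 = 4.7850
OR_MH = (42.8254 + 50.8449 + 52.3250) / (11.3565 + 7.5547 + 4.7850) = 145.9953 / 23.6961 = 6.16114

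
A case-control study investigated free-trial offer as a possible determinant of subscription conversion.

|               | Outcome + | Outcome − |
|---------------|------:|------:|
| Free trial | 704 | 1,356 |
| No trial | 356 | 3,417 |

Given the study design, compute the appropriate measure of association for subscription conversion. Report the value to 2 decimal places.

Cells: a = 704, b = 1356, c = 356, d = 3417.
This is a case-control study: participants were sampled on outcome status, so risks in the source population cannot be estimated directly — relative risk is not valid here. The odds ratio is the appropriate measure.
OR = (a·d)/(b·c) = (704 × 3417) / (1356 × 356) = 2405568 / 482736 = 4.98320

4.98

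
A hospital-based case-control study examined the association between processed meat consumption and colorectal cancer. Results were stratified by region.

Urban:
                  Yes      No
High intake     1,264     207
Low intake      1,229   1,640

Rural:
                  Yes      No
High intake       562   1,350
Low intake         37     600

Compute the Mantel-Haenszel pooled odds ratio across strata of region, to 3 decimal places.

OR_MH = Σ(aᵢdᵢ/nᵢ) / Σ(bᵢcᵢ/nᵢ), where nᵢ is the stratum total.
Stratum 1 (Urban): n = 4340; a·d/n = 1264·1640/4340 = 477.6406; b·c/n = 207·1229/4340 = 58.6182
Stratum 2 (Rural): n = 2549; a·d/n = 562·600/2549 = 132.2872; b·c/n = 1350·37/2549 = 19.5959
OR_MH = (477.6406 + 132.2872) / (58.6182 + 19.5959) = 609.9277 / 78.2141 = 7.79818

7.798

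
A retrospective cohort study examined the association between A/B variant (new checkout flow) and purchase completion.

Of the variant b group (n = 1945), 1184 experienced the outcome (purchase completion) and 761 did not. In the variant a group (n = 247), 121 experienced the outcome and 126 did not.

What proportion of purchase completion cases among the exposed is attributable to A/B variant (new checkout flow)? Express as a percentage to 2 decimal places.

19.53

From the description: a = 1184, b = 761, c = 121, d = 126.
Risk in exposed = 1184/1945 = 0.60874; risk in unexposed = 121/247 = 0.48988.
RR = 0.60874/0.48988 = 1.24264
AR% = (RR − 1)/RR × 100 = (1.24264 − 1)/1.24264 × 100 = 19.5259%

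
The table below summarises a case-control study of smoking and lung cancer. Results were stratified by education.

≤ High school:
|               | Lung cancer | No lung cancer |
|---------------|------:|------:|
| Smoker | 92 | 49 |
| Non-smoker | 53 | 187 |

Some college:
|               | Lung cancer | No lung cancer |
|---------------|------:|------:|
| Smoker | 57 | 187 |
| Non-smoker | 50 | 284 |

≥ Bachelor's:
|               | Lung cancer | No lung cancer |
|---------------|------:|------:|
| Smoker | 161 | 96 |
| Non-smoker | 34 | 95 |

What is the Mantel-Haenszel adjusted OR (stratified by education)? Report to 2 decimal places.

OR_MH = Σ(aᵢdᵢ/nᵢ) / Σ(bᵢcᵢ/nᵢ), where nᵢ is the stratum total.
Stratum 1 (≤ High school): n = 381; a·d/n = 92·187/381 = 45.1549; b·c/n = 49·53/381 = 6.8163
Stratum 2 (Some college): n = 578; a·d/n = 57·284/578 = 28.0069; b·c/n = 187·50/578 = 16.1765
Stratum 3 (≥ Bachelor's): n = 386; a·d/n = 161·95/386 = 39.6244; b·c/n = 96·34/386 = 8.4560
OR_MH = (45.1549 + 28.0069 + 39.6244) / (6.8163 + 16.1765 + 8.4560) = 112.7861 / 31.4487 = 3.58635

3.59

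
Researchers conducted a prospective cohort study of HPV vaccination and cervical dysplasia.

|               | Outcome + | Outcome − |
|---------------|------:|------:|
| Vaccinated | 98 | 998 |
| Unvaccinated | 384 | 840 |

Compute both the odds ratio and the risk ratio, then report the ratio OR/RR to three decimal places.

Cells: a = 98, b = 998, c = 384, d = 840.
OR = (98·840)/(998·384) = 82320/383232 = 0.21480
Risk in exposed = 98/1096 = 0.08942; risk in unexposed = 384/1224 = 0.31373; RR = 0.28501
OR/RR = 0.21480 / 0.28501 = 0.75366
The outcome is not rare, so the OR lies further from 1 than the RR.

0.754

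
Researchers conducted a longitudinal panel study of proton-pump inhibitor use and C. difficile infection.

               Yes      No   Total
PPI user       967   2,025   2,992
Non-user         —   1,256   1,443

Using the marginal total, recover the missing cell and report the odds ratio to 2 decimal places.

The missing cell is in the unexposed row: 1443 − 1256 = 187.
So a = 967, b = 2025, c = 187, d = 1256.
OR = (a·d)/(b·c) = (967 × 1256) / (2025 × 187) = 1214552 / 378675 = 3.20737

3.21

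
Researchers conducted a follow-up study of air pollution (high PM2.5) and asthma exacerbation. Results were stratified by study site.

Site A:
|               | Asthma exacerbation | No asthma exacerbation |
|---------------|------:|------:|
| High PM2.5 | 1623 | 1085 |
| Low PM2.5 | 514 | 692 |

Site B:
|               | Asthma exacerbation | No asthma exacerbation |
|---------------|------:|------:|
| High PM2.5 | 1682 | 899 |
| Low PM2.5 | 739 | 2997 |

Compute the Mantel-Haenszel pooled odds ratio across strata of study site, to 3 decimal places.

4.381

OR_MH = Σ(aᵢdᵢ/nᵢ) / Σ(bᵢcᵢ/nᵢ), where nᵢ is the stratum total.
Stratum 1 (Site A): n = 3914; a·d/n = 1623·692/3914 = 286.9484; b·c/n = 1085·514/3914 = 142.4859
Stratum 2 (Site B): n = 6317; a·d/n = 1682·2997/6317 = 797.9981; b·c/n = 899·739/6317 = 105.1703
OR_MH = (286.9484 + 797.9981) / (142.4859 + 105.1703) = 1084.9465 / 247.6563 = 4.38086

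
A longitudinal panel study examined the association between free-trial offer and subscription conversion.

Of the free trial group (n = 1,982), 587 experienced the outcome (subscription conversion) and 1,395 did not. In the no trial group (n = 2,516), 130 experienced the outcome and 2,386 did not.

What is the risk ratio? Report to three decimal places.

From the description: a = 587, b = 1395, c = 130, d = 2386.
Risk in exposed = 587/1982 = 0.29617; risk in unexposed = 130/2516 = 0.05167.
RR = 0.29617 / 0.05167 = 5.73194
The risk among the exposed is 5.73 times that among the unexposed.

5.732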